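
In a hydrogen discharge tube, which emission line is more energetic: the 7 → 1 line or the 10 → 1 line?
10 → 1

Calculate the energy for each transition:

Transition 7 → 1:
ΔE₁ = |E_1 - E_7| = |-13.6057/1² - (-13.6057/7²)|
ΔE₁ = |-13.605700000 - (-0.277667347)| = 13.328033 eV

Transition 10 → 1:
ΔE₂ = |E_1 - E_10| = |-13.6057/1² - (-13.6057/10²)|
ΔE₂ = |-13.605700000 - (-0.136057000)| = 13.469643 eV

Since 13.469643 eV > 13.328033 eV, the transition 10 → 1 emits the more energetic photon.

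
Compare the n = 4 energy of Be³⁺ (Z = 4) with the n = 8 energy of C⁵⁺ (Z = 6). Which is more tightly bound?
Be³⁺ at n = 4 (E = -13.6057 eV)

Using E_n = -13.6057 Z² / n² eV:

Be³⁺ (Z = 4) at n = 4:
E = -13.6057 × 4² / 4² = -13.6057 × 16 / 16 = -13.6057000 eV

C⁵⁺ (Z = 6) at n = 8:
E = -13.6057 × 6² / 8² = -13.6057 × 36 / 64 = -7.6532063 eV

Since -13.6057000 eV < -7.6532063 eV,
Be³⁺ at n = 4 is more tightly bound (requires more energy to ionize).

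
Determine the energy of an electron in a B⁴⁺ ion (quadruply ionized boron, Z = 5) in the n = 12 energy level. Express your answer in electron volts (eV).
-2.3621 eV

The energy levels of a hydrogen-like atom are given by:
E_n = -13.6057 Z² / n² eV  (with Z = 5 for B⁴⁺)

For n = 12:
E_12 = -13.6057 × 5² / 12²
E_12 = -13.6057 × 25 / 144
E_12 = -2.3621 eV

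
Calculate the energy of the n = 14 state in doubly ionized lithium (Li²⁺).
-0.6248 eV

For hydrogen-like ions, the energy levels scale with Z²:
E_n = -13.6057 Z² / n² eV

For Li²⁺ (Z = 3) at n = 14:
E_14 = -13.6057 × 3² / 14²
E_14 = -13.6057 × 9 / 196
E_14 = -122.4513 / 196
E_14 = -0.6248 eV

The energy is 9 times more negative than hydrogen at the same n due to the stronger nuclear charge.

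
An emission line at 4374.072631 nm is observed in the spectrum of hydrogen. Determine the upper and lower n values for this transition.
n = 12 → n = 6

First, find the photon energy from the wavelength (hc = 1239.84 eV·nm):
E = hc/λ = 1239.84 eV·nm / 4374.072631 nm = 0.28345208 eV

The energy levels of hydrogen satisfy E_n = -13.6057 / n² eV, so an emission n_i → n_f releases
ΔE = 13.6057 × (1/n_f² − 1/n_i²) eV.

Setting ΔE equal to the photon energy:
1/n_f² − 1/n_i² = 0.28345208 / 13.6057 = 0.020833333

Since 1/n_i² must be positive, we need 1/n_f² > 0.020833333, i.e. n_f ≤ 6. For each allowed n_f, solve n_i = (1/n_f² − 0.020833333)^(−1/2) and check whether it is a whole number:
  n_f = 1: 1/n_i² = 1.000000000 − 0.020833333 = 0.979166667 → n_i = 1.011  (not an integer) ✗
  n_f = 2: 1/n_i² = 0.250000000 − 0.020833333 = 0.229166667 → n_i = 2.089  (not an integer) ✗
  n_f = 3: 1/n_i² = 0.111111111 − 0.020833333 = 0.090277778 → n_i = 3.328  (not an integer) ✗
  n_f = 4: 1/n_i² = 0.062500000 − 0.020833333 = 0.041666667 → n_i = 4.899  (not an integer) ✗
  n_f = 5: 1/n_i² = 0.040000000 − 0.020833333 = 0.019166667 → n_i = 7.223  (not an integer) ✗
  n_f = 6: 1/n_i² = 0.027777778 − 0.020833333 = 0.006944445 → n_i = 12.000  → integer, n_i = 12 ✓

Only n_f = 6 gives an integer upper level, n_i = 12.

The transition is from n = 12 to n = 6 (emission).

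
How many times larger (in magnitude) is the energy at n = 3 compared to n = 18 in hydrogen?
36.000000

Using E_n = -13.6057 Z² / n² eV with Z = 1:

E_3 = -13.6057 / 3² = -13.6057 / 9 = -1.511744444444 eV
E_18 = -13.6057 / 18² = -13.6057 / 324 = -0.041992901235 eV

The ratio is:
E_3/E_18 = (-1.511744444444) / (-0.041992901235)
E_3/E_18 = (-13.6057/9) / (-13.6057/324)
E_3/E_18 = 324/9
E_3/E_18 = 36.000000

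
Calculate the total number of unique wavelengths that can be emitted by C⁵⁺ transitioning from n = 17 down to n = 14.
6

The electron can occupy levels n = 14, 15, ..., 17 during de-excitation — that is m = 17 - 14 + 1 = 4 distinct levels.

The number of distinct spectral lines equals the number of ways to choose 2 of these m levels (each pair gives one possible emission transition):

Number of lines = m(m-1)/2 = 4×3/2 = 6

These correspond to all possible transitions between the 4 levels:
17 → 16, 17 → 15, 17 → 14, 16 → 15, 16 → 14, 15 → 14

Each transition produces a photon with a unique energy (and thus wavelength). This count does not depend on Z.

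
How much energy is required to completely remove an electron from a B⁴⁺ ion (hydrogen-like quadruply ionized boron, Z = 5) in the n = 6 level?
9.448403 eV

The ionization energy is the energy needed to remove the electron completely (n → ∞).

For a hydrogen-like ion with Z = 5, E_n = -13.6057 Z² / n² eV.

At n = 6: E_6 = -13.6057 × 5² / 6² = -9.448402778 eV
At n = ∞: E_∞ = 0 eV

Ionization energy = E_∞ - E_6 = 0 - (-9.448402778) = 9.448402778 eV
Ionization energy ≈ 9.448403 eV

This is also called the binding energy of the electron in state n = 6.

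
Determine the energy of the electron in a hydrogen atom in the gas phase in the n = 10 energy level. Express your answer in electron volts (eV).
-0.136 eV

The energy levels of a hydrogen-like atom are given by:
E_n = -13.6057 eV / n²

For n = 10:
E_10 = -13.6057 eV / 10²
E_10 = -13.6057 eV / 100
E_10 = -0.136 eV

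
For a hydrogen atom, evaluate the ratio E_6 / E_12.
4.00

Using E_n = -13.6057 Z² / n² eV with Z = 1:

E_6 = -13.6057 / 6² = -13.6057 / 36 = -0.37793611 eV
E_12 = -13.6057 / 12² = -13.6057 / 144 = -0.09448403 eV

The ratio is:
E_6/E_12 = (-0.37793611) / (-0.09448403)
E_6/E_12 = (-13.6057/36) / (-13.6057/144)
E_6/E_12 = 144/36
E_6/E_12 = 4.00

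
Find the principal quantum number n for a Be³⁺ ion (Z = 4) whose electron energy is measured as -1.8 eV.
n = 11

The exact energy levels follow E_n = -13.6057 Z² / n² eV with Z = 4.

The measured value (-1.8 eV) is reported to only 2 significant figures, so we must test candidate n values and see which one matches to that precision.

Candidate energies:
  n = 9:  E = -13.6057 × 4² / 9² = -2.68755 eV
  n = 10:  E = -13.6057 × 4² / 10² = -2.17691 eV
  n = 11:  E = -13.6057 × 4² / 11² = -1.79910 eV  ← matches
  n = 12:  E = -13.6057 × 4² / 12² = -1.51174 eV
  n = 13:  E = -13.6057 × 4² / 13² = -1.28811 eV

Checking against the measurement of -1.8 eV (2 sig figs), only n = 11 agrees:
E_11 = -1.79910 eV, which rounds to -1.8 eV ✓

Therefore n = 11.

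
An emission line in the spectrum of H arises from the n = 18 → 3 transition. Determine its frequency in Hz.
3.554e+14 Hz

First, find the transition energy:
E_18 = -13.6057 / 18² = -0.041993 eV
E_3 = -13.6057 / 3² = -1.511744 eV
|ΔE| = |E_3 - E_18| = 1.469751 eV

Convert to Joules: E = 1.469751 eV × (1.602177 × 10⁻¹⁹ J/eV) = 2.35480e-19 J

Using E = hf:
f = E/h = 2.35480e-19 J / (6.62607 × 10⁻³⁴ J·s)
f = 3.554e+14 Hz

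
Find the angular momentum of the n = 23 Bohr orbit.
2.42552e-33 J·s (or 23ℏ)

In the Bohr model, angular momentum is quantized:
L = nℏ

where ℏ = h/(2π) = 1.0545718e-34 J·s

For n = 23:
L = 23 × 1.0545718e-34 J·s
L = 2.42552e-33 J·s

This can also be written as L = 23ℏ.
The angular momentum is an integer multiple of the reduced Planck constant.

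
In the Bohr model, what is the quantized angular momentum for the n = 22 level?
2.32e-33 J·s (or 22ℏ)

In the Bohr model, angular momentum is quantized:
L = nℏ

where ℏ = h/(2π) = 1.0546e-34 J·s

For n = 22:
L = 22 × 1.0546e-34 J·s
L = 2.32e-33 J·s

This can also be written as L = 22ℏ.
The angular momentum is an integer multiple of the reduced Planck constant.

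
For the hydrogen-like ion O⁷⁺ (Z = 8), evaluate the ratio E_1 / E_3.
9.00000

Using E_n = -13.6057 Z² / n² eV with Z = 8:

E_1 = -13.6057 × 8² / 1² = -870.7648 / 1 = -870.76480000000 eV
E_3 = -13.6057 × 8² / 3² = -870.7648 / 9 = -96.75164444444 eV

The ratio is:
E_1/E_3 = (-870.76480000000) / (-96.75164444444)
E_1/E_3 = (-870.7648/1) / (-870.7648/9)
E_1/E_3 = 9/1
E_1/E_3 = 9.00000
(Note: the Z² factors cancel in the ratio.)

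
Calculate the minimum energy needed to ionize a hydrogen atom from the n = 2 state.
3.401425 eV

The ionization energy is the energy needed to remove the electron completely (n → ∞).

For hydrogen, E_n = -13.6057 eV / n².

At n = 2: E_2 = -13.6057 / 2² = -3.401425000 eV
At n = ∞: E_∞ = 0 eV

Ionization energy = E_∞ - E_2 = 0 - (-3.401425000) = 3.401425000 eV
Ionization energy ≈ 3.401425 eV

This is also called the binding energy of the electron in state n = 2.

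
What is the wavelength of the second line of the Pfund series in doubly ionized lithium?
516.8055 nm

The lines of a series are numbered from the longest wavelength (smallest ΔE) outward; the second line is the transition from n = n_f + 2 to n_f.
The Pfund series has all transitions ending at n_f = 5.

For Li²⁺ (Z = 3), the second line (β-line) is the jump from n = 7 to n = 5:
E_7 = -13.6057 × 3² / 7² = -2.49900612 eV
E_5 = -13.6057 × 3² / 5² = -4.89805200 eV
ΔE = E_7 - E_5 = 2.39904588 eV

λ = hc/E = 1239.84 eV·nm / 2.39904588 eV
λ = 516.8055 nm

This is the β-line of the Pfund series in Li²⁺.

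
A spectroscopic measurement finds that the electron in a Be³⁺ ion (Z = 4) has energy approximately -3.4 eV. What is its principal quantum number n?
n = 8

The exact energy levels follow E_n = -13.6057 Z² / n² eV with Z = 4.

The measured value (-3.4 eV) is reported to only 2 significant figures, so we must test candidate n values and see which one matches to that precision.

Candidate energies:
  n = 6:  E = -13.6057 × 4² / 6² = -6.04698 eV
  n = 7:  E = -13.6057 × 4² / 7² = -4.44268 eV
  n = 8:  E = -13.6057 × 4² / 8² = -3.40143 eV  ← matches
  n = 9:  E = -13.6057 × 4² / 9² = -2.68755 eV
  n = 10:  E = -13.6057 × 4² / 10² = -2.17691 eV

Checking against the measurement of -3.4 eV (2 sig figs), only n = 8 agrees:
E_8 = -3.40143 eV, which rounds to -3.4 eV ✓

Therefore n = 8.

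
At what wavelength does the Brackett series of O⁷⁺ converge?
22.78163 nm

The series limit corresponds to the transition from n = ∞ to n = 4.
This is the highest energy (shortest wavelength) transition in the Brackett series.

E_∞ = 0 eV
E_4 = -13.6057 × 8² / 4² = -54.4228000 eV

Energy at series limit:
ΔE = E_∞ - E_4 = 0 - (-54.4228000) = 54.4228000 eV
λ = hc/E = 1239.84 eV·nm / 54.4228000 eV = 22.78163 nm

This energy equals the ionization energy from the n = 4 state of O⁷⁺.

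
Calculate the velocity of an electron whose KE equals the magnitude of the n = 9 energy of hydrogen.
2.43077e+05 m/s (or 0.081082% of c)

The binding energy at n = 9 for hydrogen is:
E_9 = -13.6057/9² = -0.167971605 eV
|E_9| = 0.167971605 eV

Convert to Joules:
KE = 0.167971605 eV × (1.602177 × 10⁻¹⁹ J/eV) = 2.6912024e-20 J

Using KE = ½mv²:
v = √(2·KE/m_e)
v = √(2 × 2.6912024e-20 J / 9.10938 × 10⁻³¹ kg)
v = 2.43077e+05 m/s

This is approximately 0.081082% the speed of light.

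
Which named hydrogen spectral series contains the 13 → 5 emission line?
Pfund series

The spectral series in hydrogen are named based on the final (lower) energy level:
- Lyman series: n_final = 1 (ultraviolet)
- Balmer series: n_final = 2 (visible/near-UV)
- Paschen series: n_final = 3 (infrared)
- Brackett series: n_final = 4 (infrared)
- Pfund series: n_final = 5 (far infrared)

Since this transition ends at n = 5, it belongs to the Pfund series.

For reference, this 13 → 5 line has photon energy
ΔE = 13.6057 eV × (1/5² - 1/13²) = 0.463720899 eV,
corresponding to wavelength λ = hc/ΔE = 1239.84 eV·nm / 0.463720899 eV = 2673.677 nm in the far infrared region.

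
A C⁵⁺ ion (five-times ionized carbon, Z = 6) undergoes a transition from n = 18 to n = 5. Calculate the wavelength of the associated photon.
68.57 nm

First, find the transition energy using E_n = -13.6057 Z² / n² eV:
E_18 = -13.6057 × 6² / 18² = -1.5117 eV
E_5 = -13.6057 × 6² / 5² = -19.5922 eV

Photon energy: |ΔE| = |E_5 - E_18| = 18.0805 eV

Convert to wavelength using E = hc/λ with hc = 1239.84 eV·nm:
λ = hc/E = 1239.84 eV·nm / 18.0805 eV
λ = 68.57 nm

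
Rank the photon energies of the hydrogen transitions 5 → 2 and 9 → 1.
9 → 1

Calculate the energy for each transition:

Transition 5 → 2:
ΔE₁ = |E_2 - E_5| = |-13.6057/2² - (-13.6057/5²)|
ΔE₁ = |-3.4014250000 - (-0.5442280000)| = 2.8571970 eV

Transition 9 → 1:
ΔE₂ = |E_1 - E_9| = |-13.6057/1² - (-13.6057/9²)|
ΔE₂ = |-13.6057000000 - (-0.1679716049)| = 13.4377284 eV

Since 13.4377284 eV > 2.8571970 eV, the transition 9 → 1 emits the more energetic photon.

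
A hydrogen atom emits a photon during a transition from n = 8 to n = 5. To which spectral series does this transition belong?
Pfund series

The spectral series in hydrogen are named based on the final (lower) energy level:
- Lyman series: n_final = 1 (ultraviolet)
- Balmer series: n_final = 2 (visible/near-UV)
- Paschen series: n_final = 3 (infrared)
- Brackett series: n_final = 4 (infrared)
- Pfund series: n_final = 5 (far infrared)

Since this transition ends at n = 5, it belongs to the Pfund series.

For reference, this 8 → 5 line has photon energy
ΔE = 13.6057 eV × (1/5² - 1/8²) = 0.33163894 eV,
corresponding to wavelength λ = hc/ΔE = 1239.84 eV·nm / 0.33163894 eV = 3738.52 nm in the far infrared region.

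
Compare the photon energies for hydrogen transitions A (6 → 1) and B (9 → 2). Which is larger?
6 → 1

Calculate the energy for each transition:

Transition 6 → 1:
ΔE₁ = |E_1 - E_6| = |-13.6057/1² - (-13.6057/6²)|
ΔE₁ = |-13.6057000000 - (-0.3779361111)| = 13.2277639 eV

Transition 9 → 2:
ΔE₂ = |E_2 - E_9| = |-13.6057/2² - (-13.6057/9²)|
ΔE₂ = |-3.4014250000 - (-0.1679716049)| = 3.2334534 eV

Since 13.2277639 eV > 3.2334534 eV, the transition 6 → 1 emits the more energetic photon.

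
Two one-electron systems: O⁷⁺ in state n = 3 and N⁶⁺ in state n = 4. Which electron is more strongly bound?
O⁷⁺ at n = 3 (E = -96.7516 eV)

Using E_n = -13.6057 Z² / n² eV:

O⁷⁺ (Z = 8) at n = 3:
E = -13.6057 × 8² / 3² = -13.6057 × 64 / 9 = -96.7516444 eV

N⁶⁺ (Z = 7) at n = 4:
E = -13.6057 × 7² / 4² = -13.6057 × 49 / 16 = -41.6674563 eV

Since -96.7516444 eV < -41.6674563 eV,
O⁷⁺ at n = 3 is more tightly bound (requires more energy to ionize).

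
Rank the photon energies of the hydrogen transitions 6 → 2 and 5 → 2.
6 → 2

Calculate the energy for each transition:

Transition 6 → 2:
ΔE₁ = |E_2 - E_6| = |-13.6057/2² - (-13.6057/6²)|
ΔE₁ = |-3.40142500000 - (-0.37793611111)| = 3.02348889 eV

Transition 5 → 2:
ΔE₂ = |E_2 - E_5| = |-13.6057/2² - (-13.6057/5²)|
ΔE₂ = |-3.40142500000 - (-0.54422800000)| = 2.85719700 eV

Since 3.02348889 eV > 2.85719700 eV, the transition 6 → 2 emits the more energetic photon.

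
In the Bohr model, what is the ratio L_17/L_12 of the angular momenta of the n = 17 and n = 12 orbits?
1.42

In the Bohr model, L_n = nℏ, so the ratio is purely the ratio of quantum numbers:

L_17/L_12 = 17ℏ / 12ℏ = 17/12 = 1.42

The angular momentum scales linearly with n.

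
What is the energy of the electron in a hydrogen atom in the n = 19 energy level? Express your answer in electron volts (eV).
-0.04 eV

The energy levels of a hydrogen-like atom are given by:
E_n = -13.6057 eV / n²

For n = 19:
E_19 = -13.6057 eV / 19²
E_19 = -13.6057 eV / 361
E_19 = -0.04 eV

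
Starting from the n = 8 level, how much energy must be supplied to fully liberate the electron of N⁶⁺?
10.4169 eV

The ionization energy is the energy needed to remove the electron completely (n → ∞).

For a hydrogen-like ion with Z = 7, E_n = -13.6057 Z² / n² eV.

At n = 8: E_8 = -13.6057 × 7² / 8² = -10.4168641 eV
At n = ∞: E_∞ = 0 eV

Ionization energy = E_∞ - E_8 = 0 - (-10.4168641) = 10.4168641 eV
Ionization energy ≈ 10.4169 eV

This is also called the binding energy of the electron in state n = 8.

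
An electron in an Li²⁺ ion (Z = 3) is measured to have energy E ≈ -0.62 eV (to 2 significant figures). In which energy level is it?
n = 14

The exact energy levels follow E_n = -13.6057 Z² / n² eV with Z = 3.

The measured value (-0.62 eV) is reported to only 2 significant figures, so we must test candidate n values and see which one matches to that precision.

Candidate energies:
  n = 12:  E = -13.6057 × 3² / 12² = -0.850356 eV
  n = 13:  E = -13.6057 × 3² / 13² = -0.724564 eV
  n = 14:  E = -13.6057 × 3² / 14² = -0.624752 eV  ← matches
  n = 15:  E = -13.6057 × 3² / 15² = -0.544228 eV
  n = 16:  E = -13.6057 × 3² / 16² = -0.478325 eV

Checking against the measurement of -0.62 eV (2 sig figs), only n = 14 agrees:
E_14 = -0.624752 eV, which rounds to -0.62 eV ✓

Therefore n = 14.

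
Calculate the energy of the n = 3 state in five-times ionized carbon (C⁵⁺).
-54.422800 eV

For hydrogen-like ions, the energy levels scale with Z²:
E_n = -13.6057 Z² / n² eV

For C⁵⁺ (Z = 6) at n = 3:
E_3 = -13.6057 × 6² / 3²
E_3 = -13.6057 × 36 / 9
E_3 = -489.8052 / 9
E_3 = -54.422800 eV

The energy is 36 times more negative than hydrogen at the same n due to the stronger nuclear charge.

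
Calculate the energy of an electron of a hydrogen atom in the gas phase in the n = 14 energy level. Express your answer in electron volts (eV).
-0.069417 eV

The energy levels of a hydrogen-like atom are given by:
E_n = -13.6057 eV / n²

For n = 14:
E_14 = -13.6057 eV / 14²
E_14 = -13.6057 eV / 196
E_14 = -0.069417 eV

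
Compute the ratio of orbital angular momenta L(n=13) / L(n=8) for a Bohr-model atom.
1.63

In the Bohr model, L_n = nℏ, so the ratio is purely the ratio of quantum numbers:

L_13/L_8 = 13ℏ / 8ℏ = 13/8 = 1.63

The angular momentum scales linearly with n.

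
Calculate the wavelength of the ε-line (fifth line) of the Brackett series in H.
1816.9225 nm

The lines of a series are numbered from the longest wavelength (smallest ΔE) outward; the fifth line is the transition from n = n_f + 5 to n_f.
The Brackett series has all transitions ending at n_f = 4.

For H, the fifth line (ε-line) is the jump from n = 9 to n = 4:
E_9 = -13.6057 / 9² = -0.1679716049 eV
E_4 = -13.6057 / 4² = -0.8503562500 eV
ΔE = E_9 - E_4 = 0.6823846451 eV

λ = hc/E = 1239.84 eV·nm / 0.6823846451 eV
λ = 1816.9225 nm

This is the ε-line of the Brackett series in H.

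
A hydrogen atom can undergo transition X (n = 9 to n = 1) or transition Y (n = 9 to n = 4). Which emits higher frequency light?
9 → 1

Calculate the energy for each transition:

Transition 9 → 1:
ΔE₁ = |E_1 - E_9| = |-13.6057/1² - (-13.6057/9²)|
ΔE₁ = |-13.605700000 - (-0.167971605)| = 13.437728 eV

Transition 9 → 4:
ΔE₂ = |E_4 - E_9| = |-13.6057/4² - (-13.6057/9²)|
ΔE₂ = |-0.850356250 - (-0.167971605)| = 0.682385 eV

Since 13.437728 eV > 0.682385 eV, the transition 9 → 1 emits the more energetic photon.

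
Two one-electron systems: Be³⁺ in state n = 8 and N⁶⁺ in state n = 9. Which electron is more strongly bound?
N⁶⁺ at n = 9 (E = -8.2306 eV)

Using E_n = -13.6057 Z² / n² eV:

Be³⁺ (Z = 4) at n = 8:
E = -13.6057 × 4² / 8² = -13.6057 × 16 / 64 = -3.4014250 eV

N⁶⁺ (Z = 7) at n = 9:
E = -13.6057 × 7² / 9² = -13.6057 × 49 / 81 = -8.2306086 eV

Since -8.2306086 eV < -3.4014250 eV,
N⁶⁺ at n = 9 is more tightly bound (requires more energy to ionize).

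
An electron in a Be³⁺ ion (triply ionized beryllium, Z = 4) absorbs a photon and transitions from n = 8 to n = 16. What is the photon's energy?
2.551069 eV

The energy levels of a hydrogen-like atom are E_n = -13.6057 Z² eV / n².

Energy at n = 8: E_8 = -13.6057 × 4² / 8² = -3.401425000 eV
Energy at n = 16: E_16 = -13.6057 × 4² / 16² = -0.850356250 eV

The excitation energy is the difference:
ΔE = E_16 - E_8
ΔE = -0.850356250 - (-3.401425000)
ΔE = 2.551069 eV

Since this is positive, energy must be absorbed (photon absorption).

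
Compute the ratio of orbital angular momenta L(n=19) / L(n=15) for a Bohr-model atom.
1.266667

In the Bohr model, L_n = nℏ, so the ratio is purely the ratio of quantum numbers:

L_19/L_15 = 19ℏ / 15ℏ = 19/15 = 1.266667

The angular momentum scales linearly with n.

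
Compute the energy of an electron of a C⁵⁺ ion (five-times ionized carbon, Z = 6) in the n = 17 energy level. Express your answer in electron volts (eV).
-1.69483 eV

The energy levels of a hydrogen-like atom are given by:
E_n = -13.6057 Z² / n² eV  (with Z = 6 for C⁵⁺)

For n = 17:
E_17 = -13.6057 × 6² / 17²
E_17 = -13.6057 × 36 / 289
E_17 = -1.69483 eV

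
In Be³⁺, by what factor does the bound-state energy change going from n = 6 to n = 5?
1.44

Using E_n = -13.6057 Z² / n² eV with Z = 4:

E_5 = -13.6057 × 4² / 5² = -217.6912 / 25 = -8.70764800 eV
E_6 = -13.6057 × 4² / 6² = -217.6912 / 36 = -6.04697778 eV

The ratio is:
E_5/E_6 = (-8.70764800) / (-6.04697778)
E_5/E_6 = (-217.6912/25) / (-217.6912/36)
E_5/E_6 = 36/25
E_5/E_6 = 1.44
(Note: the Z² factors cancel in the ratio.)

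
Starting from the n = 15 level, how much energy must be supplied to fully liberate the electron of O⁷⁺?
3.87007 eV

The ionization energy is the energy needed to remove the electron completely (n → ∞).

For a hydrogen-like ion with Z = 8, E_n = -13.6057 Z² / n² eV.

At n = 15: E_15 = -13.6057 × 8² / 15² = -3.87006578 eV
At n = ∞: E_∞ = 0 eV

Ionization energy = E_∞ - E_15 = 0 - (-3.87006578) = 3.87006578 eV
Ionization energy ≈ 3.87007 eV

This is also called the binding energy of the electron in state n = 15.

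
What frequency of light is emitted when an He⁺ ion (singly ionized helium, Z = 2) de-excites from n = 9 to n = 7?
1.06097e+14 Hz

First, find the transition energy:
E_9 = -13.6057 × 2² / 9² = -0.671886420 eV
E_7 = -13.6057 × 2² / 7² = -1.110669388 eV
|ΔE| = |E_7 - E_9| = 0.438782968 eV

Convert to Joules: E = 0.438782968 eV × (1.602177 × 10⁻¹⁹ J/eV) = 7.0300798e-20 J

Using E = hf:
f = E/h = 7.0300798e-20 J / (6.62607 × 10⁻³⁴ J·s)
f = 1.06097e+14 Hz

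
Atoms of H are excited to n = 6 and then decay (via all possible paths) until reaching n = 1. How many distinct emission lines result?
15

The electron can occupy levels n = 1, 2, ..., 6 during de-excitation — that is m = 6 - 1 + 1 = 6 distinct levels.

The number of distinct spectral lines equals the number of ways to choose 2 of these m levels (each pair gives one possible emission transition):

Number of lines = m(m-1)/2 = 6×5/2 = 15

These correspond to all possible transitions between the 6 levels:
6 → 5, 6 → 4, 6 → 3, 6 → 2, 6 → 1, 5 → 4, 5 → 3, 5 → 2...

Each transition produces a photon with a unique energy (and thus wavelength). This count does not depend on Z.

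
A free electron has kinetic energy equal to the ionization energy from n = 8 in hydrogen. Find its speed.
2.7346e+05 m/s (or 0.091217% of c)

The binding energy at n = 8 for hydrogen is:
E_8 = -13.6057/8² = -0.21258906 eV
|E_8| = 0.21258906 eV

Convert to Joules:
KE = 0.21258906 eV × (1.602177 × 10⁻¹⁹ J/eV) = 3.406053e-20 J

Using KE = ½mv²:
v = √(2·KE/m_e)
v = √(2 × 3.406053e-20 J / 9.10938 × 10⁻³¹ kg)
v = 2.7346e+05 m/s

This is approximately 0.091217% the speed of light.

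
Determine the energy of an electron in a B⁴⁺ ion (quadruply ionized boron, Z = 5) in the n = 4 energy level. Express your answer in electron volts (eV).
-21.258906 eV

The energy levels of a hydrogen-like atom are given by:
E_n = -13.6057 Z² / n² eV  (with Z = 5 for B⁴⁺)

For n = 4:
E_4 = -13.6057 × 5² / 4²
E_4 = -13.6057 × 25 / 16
E_4 = -21.258906 eV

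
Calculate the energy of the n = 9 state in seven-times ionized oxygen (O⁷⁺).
-10.75 eV

For hydrogen-like ions, the energy levels scale with Z²:
E_n = -13.6057 Z² / n² eV

For O⁷⁺ (Z = 8) at n = 9:
E_9 = -13.6057 × 8² / 9²
E_9 = -13.6057 × 64 / 81
E_9 = -870.7648 / 81
E_9 = -10.75 eV

The energy is 64 times more negative than hydrogen at the same n due to the stronger nuclear charge.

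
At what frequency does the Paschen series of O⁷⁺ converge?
2.33944e+16 Hz

The series limit corresponds to the transition from n = ∞ to n = 3.
This is the highest energy (shortest wavelength) transition in the Paschen series.

E_∞ = 0 eV
E_3 = -13.6057 × 8² / 3² = -96.75164444 eV

Energy at series limit:
ΔE = E_∞ - E_3 = 0 - (-96.75164444) = 96.75164444 eV
E = 96.75164444 eV × (1.602177 × 10⁻¹⁹ J/eV) = 1.5501326e-17 J
f = E/h = 1.5501326e-17 J / (6.62607 × 10⁻³⁴ J·s) = 2.33944e+16 Hz

This energy equals the ionization energy from the n = 3 state of O⁷⁺.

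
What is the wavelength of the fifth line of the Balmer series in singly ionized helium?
99.22665 nm

The lines of a series are numbered from the longest wavelength (smallest ΔE) outward; the fifth line is the transition from n = n_f + 5 to n_f.
The Balmer series has all transitions ending at n_f = 2.

For He⁺ (Z = 2), the fifth line (ε-line) is the jump from n = 7 to n = 2:
E_7 = -13.6057 × 2² / 7² = -1.1106694 eV
E_2 = -13.6057 × 2² / 2² = -13.6057000 eV
ΔE = E_7 - E_2 = 12.4950306 eV

λ = hc/E = 1239.84 eV·nm / 12.4950306 eV
λ = 99.22665 nm

This is the ε-line of the Balmer series in He⁺.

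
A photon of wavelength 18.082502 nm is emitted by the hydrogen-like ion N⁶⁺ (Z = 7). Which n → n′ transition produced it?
n = 11 → n = 3

First, find the photon energy from the wavelength (hc = 1239.84 eV·nm):
E = hc/λ = 1239.84 eV·nm / 18.082502 nm = 68.565733 eV

The energy levels of N⁶⁺ satisfy E_n = -13.6057 × 7² / n² eV, so an emission n_i → n_f releases
ΔE = 13.6057 × 7² × (1/n_f² − 1/n_i²) eV.

Setting ΔE equal to the photon energy:
1/n_f² − 1/n_i² = 68.565733 / (13.6057 × 7²) = 0.10284665

Since 1/n_i² must be positive, we need 1/n_f² > 0.10284665, i.e. n_f ≤ 3. For each allowed n_f, solve n_i = (1/n_f² − 0.10284665)^(−1/2) and check whether it is a whole number:
  n_f = 1: 1/n_i² = 1.00000000 − 0.10284665 = 0.89715335 → n_i = 1.056  (not an integer) ✗
  n_f = 2: 1/n_i² = 0.25000000 − 0.10284665 = 0.14715335 → n_i = 2.607  (not an integer) ✗
  n_f = 3: 1/n_i² = 0.11111111 − 0.10284665 = 0.00826446 → n_i = 11.000  → integer, n_i = 11 ✓

Only n_f = 3 gives an integer upper level, n_i = 11.

The transition is from n = 11 to n = 3 (emission).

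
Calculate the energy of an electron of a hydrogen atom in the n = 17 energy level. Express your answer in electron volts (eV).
-0.04708 eV

The energy levels of a hydrogen-like atom are given by:
E_n = -13.6057 eV / n²

For n = 17:
E_17 = -13.6057 eV / 17²
E_17 = -13.6057 eV / 289
E_17 = -0.04708 eV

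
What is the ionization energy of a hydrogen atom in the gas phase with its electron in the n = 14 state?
0.069417 eV

The ionization energy is the energy needed to remove the electron completely (n → ∞).

For hydrogen, E_n = -13.6057 eV / n².

At n = 14: E_14 = -13.6057 / 14² = -0.069416837 eV
At n = ∞: E_∞ = 0 eV

Ionization energy = E_∞ - E_14 = 0 - (-0.069416837) = 0.069416837 eV
Ionization energy ≈ 0.069417 eV

This is also called the binding energy of the electron in state n = 14.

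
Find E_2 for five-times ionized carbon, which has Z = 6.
-122.4513 eV

For hydrogen-like ions, the energy levels scale with Z²:
E_n = -13.6057 Z² / n² eV

For C⁵⁺ (Z = 6) at n = 2:
E_2 = -13.6057 × 6² / 2²
E_2 = -13.6057 × 36 / 4
E_2 = -489.8052 / 4
E_2 = -122.4513 eV

The energy is 36 times more negative than hydrogen at the same n due to the stronger nuclear charge.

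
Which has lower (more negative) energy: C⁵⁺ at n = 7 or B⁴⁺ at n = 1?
B⁴⁺ at n = 1 (E = -340.143 eV)

Using E_n = -13.6057 Z² / n² eV:

C⁵⁺ (Z = 6) at n = 7:
E = -13.6057 × 6² / 7² = -13.6057 × 36 / 49 = -9.996024 eV

B⁴⁺ (Z = 5) at n = 1:
E = -13.6057 × 5² / 1² = -13.6057 × 25 / 1 = -340.142500 eV

Since -340.142500 eV < -9.996024 eV,
B⁴⁺ at n = 1 is more tightly bound (requires more energy to ionize).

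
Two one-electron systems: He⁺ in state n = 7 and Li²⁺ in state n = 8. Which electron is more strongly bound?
Li²⁺ at n = 8 (E = -1.9133 eV)

Using E_n = -13.6057 Z² / n² eV:

He⁺ (Z = 2) at n = 7:
E = -13.6057 × 2² / 7² = -13.6057 × 4 / 49 = -1.1106694 eV

Li²⁺ (Z = 3) at n = 8:
E = -13.6057 × 3² / 8² = -13.6057 × 9 / 64 = -1.9133016 eV

Since -1.9133016 eV < -1.1106694 eV,
Li²⁺ at n = 8 is more tightly bound (requires more energy to ionize).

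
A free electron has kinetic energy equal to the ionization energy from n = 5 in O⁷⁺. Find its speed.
3.50e+06 m/s (or 1.1676% of c)

The binding energy at n = 5 for O⁷⁺ is:
E_5 = -13.6057 × 8²/5² = -34.830592 eV
|E_5| = 34.830592 eV

Convert to Joules:
KE = 34.830592 eV × (1.602177 × 10⁻¹⁹ J/eV) = 5.5805e-18 J

Using KE = ½mv²:
v = √(2·KE/m_e)
v = √(2 × 5.5805e-18 J / 9.10938 × 10⁻³¹ kg)
v = 3.50e+06 m/s

This is approximately 1.1676% the speed of light.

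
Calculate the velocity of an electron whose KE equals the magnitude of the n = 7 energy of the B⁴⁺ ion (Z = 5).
1.5626e+06 m/s (or 0.521240% of c)

The binding energy at n = 7 for B⁴⁺ is:
E_7 = -13.6057 × 5²/7² = -6.94168367 eV
|E_7| = 6.94168367 eV

Convert to Joules:
KE = 6.94168367 eV × (1.602177 × 10⁻¹⁹ J/eV) = 1.112181e-18 J

Using KE = ½mv²:
v = √(2·KE/m_e)
v = √(2 × 1.112181e-18 J / 9.10938 × 10⁻³¹ kg)
v = 1.5626e+06 m/s

This is approximately 0.521240% the speed of light.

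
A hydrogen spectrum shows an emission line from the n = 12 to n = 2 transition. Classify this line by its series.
Balmer series

The spectral series in hydrogen are named based on the final (lower) energy level:
- Lyman series: n_final = 1 (ultraviolet)
- Balmer series: n_final = 2 (visible/near-UV)
- Paschen series: n_final = 3 (infrared)
- Brackett series: n_final = 4 (infrared)
- Pfund series: n_final = 5 (far infrared)

Since this transition ends at n = 2, it belongs to the Balmer series.

For reference, this 12 → 2 line has photon energy
ΔE = 13.6057 eV × (1/2² - 1/12²) = 3.30694097 eV,
corresponding to wavelength λ = hc/ΔE = 1239.84 eV·nm / 3.30694097 eV = 374.9205 nm in the visible/near-UV region.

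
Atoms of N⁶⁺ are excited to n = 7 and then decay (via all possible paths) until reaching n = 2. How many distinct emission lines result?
15

The electron can occupy levels n = 2, 3, ..., 7 during de-excitation — that is m = 7 - 2 + 1 = 6 distinct levels.

The number of distinct spectral lines equals the number of ways to choose 2 of these m levels (each pair gives one possible emission transition):

Number of lines = m(m-1)/2 = 6×5/2 = 15

These correspond to all possible transitions between the 6 levels:
7 → 6, 7 → 5, 7 → 4, 7 → 3, 7 → 2, 6 → 5, 6 → 4, 6 → 3...

Each transition produces a photon with a unique energy (and thus wavelength). This count does not depend on Z.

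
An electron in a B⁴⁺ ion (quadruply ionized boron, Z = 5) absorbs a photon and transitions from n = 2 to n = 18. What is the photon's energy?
83.98580 eV

The energy levels of a hydrogen-like atom are E_n = -13.6057 Z² eV / n².

Energy at n = 2: E_2 = -13.6057 × 5² / 2² = -85.03562500 eV
Energy at n = 18: E_18 = -13.6057 × 5² / 18² = -1.04982253 eV

The excitation energy is the difference:
ΔE = E_18 - E_2
ΔE = -1.04982253 - (-85.03562500)
ΔE = 83.98580 eV

Since this is positive, energy must be absorbed (photon absorption).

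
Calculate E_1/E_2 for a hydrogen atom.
4.0000

Using E_n = -13.6057 Z² / n² eV with Z = 1:

E_1 = -13.6057 / 1² = -13.6057 / 1 = -13.6057000000 eV
E_2 = -13.6057 / 2² = -13.6057 / 4 = -3.4014250000 eV

The ratio is:
E_1/E_2 = (-13.6057000000) / (-3.4014250000)
E_1/E_2 = (-13.6057/1) / (-13.6057/4)
E_1/E_2 = 4/1
E_1/E_2 = 4.0000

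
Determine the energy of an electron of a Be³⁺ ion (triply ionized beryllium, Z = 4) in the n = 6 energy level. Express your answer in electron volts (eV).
-6.0470 eV

The energy levels of a hydrogen-like atom are given by:
E_n = -13.6057 Z² / n² eV  (with Z = 4 for Be³⁺)

For n = 6:
E_6 = -13.6057 × 4² / 6²
E_6 = -13.6057 × 16 / 36
E_6 = -6.0470 eV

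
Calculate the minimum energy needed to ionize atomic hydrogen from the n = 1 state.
13.61 eV

The ionization energy is the energy needed to remove the electron completely (n → ∞).

For hydrogen, E_n = -13.6057 eV / n².

At n = 1: E_1 = -13.6057 / 1² = -13.60570 eV
At n = ∞: E_∞ = 0 eV

Ionization energy = E_∞ - E_1 = 0 - (-13.60570) = 13.60570 eV
Ionization energy ≈ 13.61 eV

This is also called the binding energy of the electron in state n = 1.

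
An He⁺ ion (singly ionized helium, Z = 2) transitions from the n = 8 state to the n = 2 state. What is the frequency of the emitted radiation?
3.084e+15 Hz

First, find the transition energy:
E_8 = -13.6057 × 2² / 8² = -0.850356 eV
E_2 = -13.6057 × 2² / 2² = -13.605700 eV
|ΔE| = |E_2 - E_8| = 12.755344 eV

Convert to Joules: E = 12.755344 eV × (1.602177 × 10⁻¹⁹ J/eV) = 2.04363e-18 J

Using E = hf:
f = E/h = 2.04363e-18 J / (6.62607 × 10⁻³⁴ J·s)
f = 3.084e+15 Hz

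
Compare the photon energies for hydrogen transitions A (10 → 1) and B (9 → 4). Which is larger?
10 → 1

Calculate the energy for each transition:

Transition 10 → 1:
ΔE₁ = |E_1 - E_10| = |-13.6057/1² - (-13.6057/10²)|
ΔE₁ = |-13.605700000000 - (-0.136057000000)| = 13.469643000 eV

Transition 9 → 4:
ΔE₂ = |E_4 - E_9| = |-13.6057/4² - (-13.6057/9²)|
ΔE₂ = |-0.850356250000 - (-0.167971604938)| = 0.682384645 eV

Since 13.469643000 eV > 0.682384645 eV, the transition 10 → 1 emits the more energetic photon.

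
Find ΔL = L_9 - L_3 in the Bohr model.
6.32743e-34 J·s (or 6ℏ)

In the Bohr model, L_n = nℏ where ℏ = 1.0545718e-34 J·s.

L_9 = 9ℏ = 9.4911462e-34 J·s
L_3 = 3ℏ = 3.1637154e-34 J·s

ΔL = L_9 - L_3 = (9 - 3)ℏ = 6ℏ
ΔL = 6 × 1.0545718e-34 J·s = 6.32743e-34 J·s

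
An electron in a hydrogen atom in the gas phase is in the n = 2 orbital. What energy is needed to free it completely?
3.401 eV

The ionization energy is the energy needed to remove the electron completely (n → ∞).

For hydrogen, E_n = -13.6057 eV / n².

At n = 2: E_2 = -13.6057 / 2² = -3.401425 eV
At n = ∞: E_∞ = 0 eV

Ionization energy = E_∞ - E_2 = 0 - (-3.401425) = 3.401425 eV
Ionization energy ≈ 3.401 eV

This is also called the binding energy of the electron in state n = 2.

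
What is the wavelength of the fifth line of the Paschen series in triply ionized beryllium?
59.6464 nm

The lines of a series are numbered from the longest wavelength (smallest ΔE) outward; the fifth line is the transition from n = n_f + 5 to n_f.
The Paschen series has all transitions ending at n_f = 3.

For Be³⁺ (Z = 4), the fifth line (ε-line) is the jump from n = 8 to n = 3:
E_8 = -13.6057 × 4² / 8² = -3.401425 eV
E_3 = -13.6057 × 4² / 3² = -24.187911 eV
ΔE = E_8 - E_3 = 20.786486 eV

λ = hc/E = 1239.84 eV·nm / 20.786486 eV
λ = 59.6464 nm

This is the ε-line of the Paschen series in Be³⁺.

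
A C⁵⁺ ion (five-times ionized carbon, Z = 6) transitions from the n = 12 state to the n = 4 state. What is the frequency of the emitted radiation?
6.5797e+15 Hz

First, find the transition energy:
E_12 = -13.6057 × 6² / 12² = -3.401425 eV
E_4 = -13.6057 × 6² / 4² = -30.612825 eV
|ΔE| = |E_4 - E_12| = 27.211400 eV

Convert to Joules: E = 27.211400 eV × (1.602177 × 10⁻¹⁹ J/eV) = 4.359748e-18 J

Using E = hf:
f = E/h = 4.359748e-18 J / (6.62607 × 10⁻³⁴ J·s)
f = 6.5797e+15 Hz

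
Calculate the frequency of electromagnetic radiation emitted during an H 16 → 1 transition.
3.27699e+15 Hz

First, find the transition energy:
E_16 = -13.6057 / 16² = -0.0531473 eV
E_1 = -13.6057 / 1² = -13.6057000 eV
|ΔE| = |E_1 - E_16| = 13.5525527 eV

Convert to Joules: E = 13.5525527 eV × (1.602177 × 10⁻¹⁹ J/eV) = 2.1713588e-18 J

Using E = hf:
f = E/h = 2.1713588e-18 J / (6.62607 × 10⁻³⁴ J·s)
f = 3.27699e+15 Hz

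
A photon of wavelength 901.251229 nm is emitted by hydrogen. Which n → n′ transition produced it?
n = 10 → n = 3

First, find the photon energy from the wavelength (hc = 1239.84 eV·nm):
E = hc/λ = 1239.84 eV·nm / 901.251229 nm = 1.3756874 eV

The energy levels of hydrogen satisfy E_n = -13.6057 / n² eV, so an emission n_i → n_f releases
ΔE = 13.6057 × (1/n_f² − 1/n_i²) eV.

Setting ΔE equal to the photon energy:
1/n_f² − 1/n_i² = 1.3756874 / 13.6057 = 0.10111111

Since 1/n_i² must be positive, we need 1/n_f² > 0.10111111, i.e. n_f ≤ 3. For each allowed n_f, solve n_i = (1/n_f² − 0.10111111)^(−1/2) and check whether it is a whole number:
  n_f = 1: 1/n_i² = 1.00000000 − 0.10111111 = 0.89888889 → n_i = 1.055  (not an integer) ✗
  n_f = 2: 1/n_i² = 0.25000000 − 0.10111111 = 0.14888889 → n_i = 2.592  (not an integer) ✗
  n_f = 3: 1/n_i² = 0.11111111 − 0.10111111 = 0.01000000 → n_i = 10.000  → integer, n_i = 10 ✓

Only n_f = 3 gives an integer upper level, n_i = 10.

The transition is from n = 10 to n = 3 (emission).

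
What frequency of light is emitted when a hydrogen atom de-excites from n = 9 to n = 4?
1.65e+14 Hz

First, find the transition energy:
E_9 = -13.6057 / 9² = -0.167972 eV
E_4 = -13.6057 / 4² = -0.850356 eV
|ΔE| = |E_4 - E_9| = 0.682384 eV

Convert to Joules: E = 0.682384 eV × (1.602177 × 10⁻¹⁹ J/eV) = 1.0933e-19 J

Using E = hf:
f = E/h = 1.0933e-19 J / (6.62607 × 10⁻³⁴ J·s)
f = 1.65e+14 Hz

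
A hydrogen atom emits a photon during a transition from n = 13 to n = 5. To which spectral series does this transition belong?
Pfund series

The spectral series in hydrogen are named based on the final (lower) energy level:
- Lyman series: n_final = 1 (ultraviolet)
- Balmer series: n_final = 2 (visible/near-UV)
- Paschen series: n_final = 3 (infrared)
- Brackett series: n_final = 4 (infrared)
- Pfund series: n_final = 5 (far infrared)

Since this transition ends at n = 5, it belongs to the Pfund series.

For reference, this 13 → 5 line has photon energy
ΔE = 13.6057 eV × (1/5² - 1/13²) = 0.46372090 eV,
corresponding to wavelength λ = hc/ΔE = 1239.84 eV·nm / 0.46372090 eV = 2673.68 nm in the far infrared region.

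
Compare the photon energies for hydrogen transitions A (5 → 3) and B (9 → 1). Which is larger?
9 → 1

Calculate the energy for each transition:

Transition 5 → 3:
ΔE₁ = |E_3 - E_5| = |-13.6057/3² - (-13.6057/5²)|
ΔE₁ = |-1.51174444 - (-0.54422800)| = 0.96752 eV

Transition 9 → 1:
ΔE₂ = |E_1 - E_9| = |-13.6057/1² - (-13.6057/9²)|
ΔE₂ = |-13.60570000 - (-0.16797160)| = 13.43773 eV

Since 13.43773 eV > 0.96752 eV, the transition 9 → 1 emits the more energetic photon.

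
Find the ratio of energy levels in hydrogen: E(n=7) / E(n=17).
5.89796

Using E_n = -13.6057 Z² / n² eV with Z = 1:

E_7 = -13.6057 / 7² = -13.6057 / 49 = -0.27766734694 eV
E_17 = -13.6057 / 17² = -13.6057 / 289 = -0.04707854671 eV

The ratio is:
E_7/E_17 = (-0.27766734694) / (-0.04707854671)
E_7/E_17 = (-13.6057/49) / (-13.6057/289)
E_7/E_17 = 289/49
E_7/E_17 = 5.89796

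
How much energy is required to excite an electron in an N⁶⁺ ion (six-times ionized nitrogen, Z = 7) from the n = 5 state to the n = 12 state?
22.0375 eV

The energy levels of a hydrogen-like atom are E_n = -13.6057 Z² eV / n².

Energy at n = 5: E_5 = -13.6057 × 7² / 5² = -26.6671720 eV
Energy at n = 12: E_12 = -13.6057 × 7² / 12² = -4.6297174 eV

The excitation energy is the difference:
ΔE = E_12 - E_5
ΔE = -4.6297174 - (-26.6671720)
ΔE = 22.0375 eV

Since this is positive, energy must be absorbed (photon absorption).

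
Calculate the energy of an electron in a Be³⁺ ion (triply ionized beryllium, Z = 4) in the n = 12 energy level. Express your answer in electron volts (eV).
-1.51174 eV

The energy levels of a hydrogen-like atom are given by:
E_n = -13.6057 Z² / n² eV  (with Z = 4 for Be³⁺)

For n = 12:
E_12 = -13.6057 × 4² / 12²
E_12 = -13.6057 × 16 / 144
E_12 = -1.51174 eV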